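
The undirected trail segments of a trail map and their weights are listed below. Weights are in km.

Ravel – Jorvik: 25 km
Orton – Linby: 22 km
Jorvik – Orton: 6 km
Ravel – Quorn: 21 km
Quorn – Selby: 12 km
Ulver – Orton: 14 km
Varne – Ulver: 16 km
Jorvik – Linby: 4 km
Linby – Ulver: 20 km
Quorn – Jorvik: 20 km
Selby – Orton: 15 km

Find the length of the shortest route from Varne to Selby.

45 km

Compare a few routes:
Varne - Ulver - Linby - Jorvik - Orton - Selby: 16+20+4+6+15 = 61
Varne - Ulver - Orton - Selby: 16+14+15 = 45
The minimum is 45 km via Varne - Ulver - Orton - Selby.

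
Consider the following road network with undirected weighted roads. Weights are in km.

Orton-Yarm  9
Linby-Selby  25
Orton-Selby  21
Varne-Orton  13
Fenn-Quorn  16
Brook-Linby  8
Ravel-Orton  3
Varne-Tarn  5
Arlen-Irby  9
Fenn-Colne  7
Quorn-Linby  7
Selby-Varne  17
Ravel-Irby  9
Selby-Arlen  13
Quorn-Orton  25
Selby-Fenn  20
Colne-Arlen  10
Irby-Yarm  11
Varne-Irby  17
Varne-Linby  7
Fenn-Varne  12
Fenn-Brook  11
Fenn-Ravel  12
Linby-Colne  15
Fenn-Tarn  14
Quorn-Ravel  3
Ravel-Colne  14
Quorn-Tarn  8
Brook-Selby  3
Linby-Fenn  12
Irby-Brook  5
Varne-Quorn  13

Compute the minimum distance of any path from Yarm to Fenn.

24 km

Candidate routes:
Yarm - Irby - Brook - Fenn: 11+5+11 = 27
Yarm - Orton - Ravel - Fenn: 9+3+12 = 24
Cheapest is Yarm - Orton - Ravel - Fenn at 24 km.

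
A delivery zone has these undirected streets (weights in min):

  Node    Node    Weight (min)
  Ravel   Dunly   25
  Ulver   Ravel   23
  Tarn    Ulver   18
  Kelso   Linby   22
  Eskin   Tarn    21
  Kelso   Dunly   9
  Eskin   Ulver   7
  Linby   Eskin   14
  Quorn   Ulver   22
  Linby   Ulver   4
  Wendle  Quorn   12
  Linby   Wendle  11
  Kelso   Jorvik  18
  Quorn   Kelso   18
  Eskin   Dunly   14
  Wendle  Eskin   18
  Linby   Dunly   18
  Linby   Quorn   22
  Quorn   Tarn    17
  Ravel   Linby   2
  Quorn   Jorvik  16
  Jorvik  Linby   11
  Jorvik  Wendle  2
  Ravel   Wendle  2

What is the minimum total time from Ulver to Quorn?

Enumerating some paths:
Ulver–Quorn: 22 = 22
Ulver–Linby–Ravel–Wendle–Quorn: 4+2+2+12 = 20
Ulver–Linby–Quorn: 4+22 = 26
The minimum is 20 min via Ulver–Linby–Ravel–Wendle–Quorn.

20 min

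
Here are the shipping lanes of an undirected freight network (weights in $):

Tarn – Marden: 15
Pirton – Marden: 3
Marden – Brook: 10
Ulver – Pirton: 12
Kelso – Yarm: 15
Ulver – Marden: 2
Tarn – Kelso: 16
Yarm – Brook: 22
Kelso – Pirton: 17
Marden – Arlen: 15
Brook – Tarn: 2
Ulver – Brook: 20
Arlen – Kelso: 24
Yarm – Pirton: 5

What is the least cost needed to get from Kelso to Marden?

$20

Compare a few routes:
Kelso - Pirton - Marden: 17+3 = 20
Kelso - Yarm - Pirton - Marden: 15+5+3 = 23
Kelso - Tarn - Brook - Marden: 16+2+10 = 28
Cheapest is Kelso - Pirton - Marden at $20.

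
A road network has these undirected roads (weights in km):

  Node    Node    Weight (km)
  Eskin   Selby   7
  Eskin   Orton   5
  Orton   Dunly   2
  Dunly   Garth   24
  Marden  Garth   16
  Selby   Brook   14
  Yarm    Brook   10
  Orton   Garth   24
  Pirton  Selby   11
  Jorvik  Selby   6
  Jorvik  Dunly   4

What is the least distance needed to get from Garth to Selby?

34 km

Enumerating some paths:
Garth - Orton - Eskin - Selby: 24+5+7 = 36
Garth - Dunly - Jorvik - Selby: 24+4+6 = 34
Garth - Orton - Dunly - Jorvik - Selby: 24+2+4+6 = 36
Garth - Dunly - Orton - Eskin - Selby: 24+2+5+7 = 38
The minimum is 34 km via Garth - Dunly - Jorvik - Selby.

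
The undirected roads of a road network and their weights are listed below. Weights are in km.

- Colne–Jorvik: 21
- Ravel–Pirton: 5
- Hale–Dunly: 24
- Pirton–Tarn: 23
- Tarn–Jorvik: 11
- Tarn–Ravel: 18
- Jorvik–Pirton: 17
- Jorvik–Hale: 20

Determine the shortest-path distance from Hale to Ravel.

Candidate routes:
Hale–Jorvik–Pirton–Ravel: 20+17+5 = 42
Hale–Jorvik–Tarn–Ravel: 20+11+18 = 49
Cheapest is Hale–Jorvik–Pirton–Ravel at 42 km.

42 km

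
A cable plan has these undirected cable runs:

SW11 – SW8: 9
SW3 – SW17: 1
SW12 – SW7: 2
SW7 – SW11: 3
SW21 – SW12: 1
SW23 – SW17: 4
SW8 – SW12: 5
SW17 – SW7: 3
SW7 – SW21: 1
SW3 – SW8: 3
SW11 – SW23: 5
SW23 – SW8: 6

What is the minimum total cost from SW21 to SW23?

8

Shortest distances from SW21:
SW21: 0
SW7: 1  (via SW21)
SW12: 1  (via SW21)
SW11: 4  (via SW7)
SW17: 4  (via SW7)
SW3: 5  (via SW17)
SW8: 6  (via SW12)
SW23: 8  (via SW17)
Shortest route: SW21–SW7–SW17–SW23 = 8.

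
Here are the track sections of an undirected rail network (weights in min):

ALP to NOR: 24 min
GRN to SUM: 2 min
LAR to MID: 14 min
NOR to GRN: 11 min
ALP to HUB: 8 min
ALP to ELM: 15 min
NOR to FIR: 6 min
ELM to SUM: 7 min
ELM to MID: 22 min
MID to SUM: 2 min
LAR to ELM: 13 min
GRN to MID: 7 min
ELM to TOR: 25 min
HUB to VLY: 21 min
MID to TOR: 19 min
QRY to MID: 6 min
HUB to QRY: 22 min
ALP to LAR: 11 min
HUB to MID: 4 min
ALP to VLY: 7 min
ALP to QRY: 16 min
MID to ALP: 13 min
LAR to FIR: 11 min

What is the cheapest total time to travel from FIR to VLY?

29 min

Settle nodes by increasing distance from FIR:
FIR: 0
NOR: 6  (via FIR)
LAR: 11  (via FIR)
GRN: 17  (via NOR)
SUM: 19  (via GRN)
MID: 21  (via SUM)
ALP: 22  (via LAR)
ELM: 24  (via LAR)
HUB: 25  (via MID)
QRY: 27  (via MID)
VLY: 29  (via ALP)
Shortest route: FIR → LAR → ALP → VLY = 29 min.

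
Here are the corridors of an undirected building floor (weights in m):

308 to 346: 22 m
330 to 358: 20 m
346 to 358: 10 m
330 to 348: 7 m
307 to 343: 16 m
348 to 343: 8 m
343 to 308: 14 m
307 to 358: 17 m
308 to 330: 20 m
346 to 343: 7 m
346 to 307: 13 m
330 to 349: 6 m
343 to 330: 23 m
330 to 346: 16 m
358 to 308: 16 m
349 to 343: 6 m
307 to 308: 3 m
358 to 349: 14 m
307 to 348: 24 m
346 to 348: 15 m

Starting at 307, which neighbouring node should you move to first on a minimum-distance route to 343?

343

Compare a few routes:
307 → 343: 16 = 16
307 → 308 → 343: 3+14 = 17
The minimum is 16 m via 307 → 343.
So from 307 the first move is to 343.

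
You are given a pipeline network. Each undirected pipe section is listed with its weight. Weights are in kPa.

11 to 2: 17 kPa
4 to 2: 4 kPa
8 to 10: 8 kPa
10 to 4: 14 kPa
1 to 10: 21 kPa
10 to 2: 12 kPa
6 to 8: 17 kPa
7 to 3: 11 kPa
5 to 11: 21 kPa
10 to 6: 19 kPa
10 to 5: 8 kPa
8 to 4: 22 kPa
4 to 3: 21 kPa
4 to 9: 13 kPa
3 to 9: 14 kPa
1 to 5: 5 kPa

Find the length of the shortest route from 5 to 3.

Shortest distances from 5:
5: 0
1: 5  (via 5)
10: 8  (via 5)
8: 16  (via 10)
2: 20  (via 10)
11: 21  (via 5)
4: 22  (via 10)
6: 27  (via 10)
9: 35  (via 4)
3: 43  (via 4)
Shortest route: 5 → 10 → 4 → 3 = 43 kPa.

43 kPa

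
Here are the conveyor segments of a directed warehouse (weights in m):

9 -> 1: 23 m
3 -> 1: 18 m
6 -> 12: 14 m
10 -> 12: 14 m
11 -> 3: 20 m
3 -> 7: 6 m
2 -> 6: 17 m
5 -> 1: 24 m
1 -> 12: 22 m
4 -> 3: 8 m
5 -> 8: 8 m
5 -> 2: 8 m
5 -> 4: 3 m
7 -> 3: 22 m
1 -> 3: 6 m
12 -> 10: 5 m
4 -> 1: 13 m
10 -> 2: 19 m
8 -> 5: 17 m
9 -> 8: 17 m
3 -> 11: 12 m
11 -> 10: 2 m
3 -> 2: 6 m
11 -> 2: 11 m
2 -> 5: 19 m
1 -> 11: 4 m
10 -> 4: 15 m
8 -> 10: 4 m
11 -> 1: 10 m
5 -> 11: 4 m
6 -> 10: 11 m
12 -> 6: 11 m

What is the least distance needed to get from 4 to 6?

Compare a few routes:
4–1–3–2–6: 13+6+6+17 = 42
4–3–2–6: 8+6+17 = 31
4–1–11–10–12–6: 13+4+2+14+11 = 44
The minimum is 31 m via 4–3–2–6.

31 m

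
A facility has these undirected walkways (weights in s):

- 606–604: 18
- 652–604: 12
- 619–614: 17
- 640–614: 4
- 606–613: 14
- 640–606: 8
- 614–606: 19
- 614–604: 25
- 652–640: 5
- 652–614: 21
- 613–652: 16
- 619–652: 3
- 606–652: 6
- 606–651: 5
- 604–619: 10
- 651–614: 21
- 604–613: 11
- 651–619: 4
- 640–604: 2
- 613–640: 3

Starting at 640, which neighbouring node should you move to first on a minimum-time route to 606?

Enumerating some paths:
640 → 652 → 606: 5+6 = 11
640 → 613 → 606: 3+14 = 17
640 → 606: 8 = 8
Cheapest is 640 → 606 at 8 s.
So from 640 the first move is to 606.

606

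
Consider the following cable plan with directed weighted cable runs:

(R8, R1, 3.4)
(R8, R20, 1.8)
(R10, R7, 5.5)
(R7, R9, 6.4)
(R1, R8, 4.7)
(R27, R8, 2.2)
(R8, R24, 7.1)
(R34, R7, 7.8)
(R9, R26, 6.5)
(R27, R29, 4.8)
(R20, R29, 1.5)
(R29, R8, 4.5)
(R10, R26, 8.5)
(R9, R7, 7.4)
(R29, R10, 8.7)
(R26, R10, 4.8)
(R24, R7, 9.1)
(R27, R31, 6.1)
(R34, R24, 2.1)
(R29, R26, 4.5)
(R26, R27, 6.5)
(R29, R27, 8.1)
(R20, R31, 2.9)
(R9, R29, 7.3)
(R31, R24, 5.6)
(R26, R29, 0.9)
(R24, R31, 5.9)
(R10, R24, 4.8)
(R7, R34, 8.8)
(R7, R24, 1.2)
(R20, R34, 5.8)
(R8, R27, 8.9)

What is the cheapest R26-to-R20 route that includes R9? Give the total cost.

30.3

Shortest R26→R9: R26–R10–R7–R9 = 16.7
Best R9 to R20: R9–R29–R8–R20 costing 13.6
Total via R9: 16.7 + 13.6 = 30.3.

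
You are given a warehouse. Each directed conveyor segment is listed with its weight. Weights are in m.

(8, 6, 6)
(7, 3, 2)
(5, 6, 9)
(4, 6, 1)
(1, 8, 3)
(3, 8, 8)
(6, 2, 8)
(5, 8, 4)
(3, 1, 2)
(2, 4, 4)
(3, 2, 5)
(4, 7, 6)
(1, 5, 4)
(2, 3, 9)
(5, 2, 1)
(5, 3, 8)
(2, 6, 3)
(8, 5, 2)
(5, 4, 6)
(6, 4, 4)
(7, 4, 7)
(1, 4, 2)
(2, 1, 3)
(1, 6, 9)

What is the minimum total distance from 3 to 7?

Compare a few routes:
3 → 2 → 4 → 7: 5+4+6 = 15
3 → 1 → 4 → 7: 2+2+6 = 10
3 → 2 → 1 → 4 → 7: 5+3+2+6 = 16
3 → 1 → 5 → 2 → 4 → 7: 2+4+1+4+6 = 17
The minimum is 10 m via 3 → 1 → 4 → 7.

10 m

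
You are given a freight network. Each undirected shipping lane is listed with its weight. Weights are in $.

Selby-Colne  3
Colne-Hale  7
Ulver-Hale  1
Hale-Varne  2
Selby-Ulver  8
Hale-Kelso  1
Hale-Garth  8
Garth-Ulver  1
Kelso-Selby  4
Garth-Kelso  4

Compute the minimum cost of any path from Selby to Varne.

Enumerating some paths:
Selby → Ulver → Hale → Varne: 8+1+2 = 11
Selby → Kelso → Hale → Varne: 4+1+2 = 7
Selby → Colne → Hale → Varne: 3+7+2 = 12
Cheapest is Selby → Kelso → Hale → Varne at $7.

$7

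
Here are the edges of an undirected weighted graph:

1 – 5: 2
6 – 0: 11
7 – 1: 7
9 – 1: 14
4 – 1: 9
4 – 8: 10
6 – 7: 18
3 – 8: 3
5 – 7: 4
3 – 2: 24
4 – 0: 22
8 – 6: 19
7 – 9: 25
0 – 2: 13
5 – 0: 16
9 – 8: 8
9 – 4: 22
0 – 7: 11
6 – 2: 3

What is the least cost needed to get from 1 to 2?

27

Shortest distances from 1:
1: 0
5: 2  (via 1)
7: 6  (via 5)
4: 9  (via 1)
9: 14  (via 1)
0: 17  (via 7)
8: 19  (via 4)
3: 22  (via 8)
6: 24  (via 7)
2: 27  (via 6)
Shortest route: 1 → 5 → 7 → 6 → 2 = 27.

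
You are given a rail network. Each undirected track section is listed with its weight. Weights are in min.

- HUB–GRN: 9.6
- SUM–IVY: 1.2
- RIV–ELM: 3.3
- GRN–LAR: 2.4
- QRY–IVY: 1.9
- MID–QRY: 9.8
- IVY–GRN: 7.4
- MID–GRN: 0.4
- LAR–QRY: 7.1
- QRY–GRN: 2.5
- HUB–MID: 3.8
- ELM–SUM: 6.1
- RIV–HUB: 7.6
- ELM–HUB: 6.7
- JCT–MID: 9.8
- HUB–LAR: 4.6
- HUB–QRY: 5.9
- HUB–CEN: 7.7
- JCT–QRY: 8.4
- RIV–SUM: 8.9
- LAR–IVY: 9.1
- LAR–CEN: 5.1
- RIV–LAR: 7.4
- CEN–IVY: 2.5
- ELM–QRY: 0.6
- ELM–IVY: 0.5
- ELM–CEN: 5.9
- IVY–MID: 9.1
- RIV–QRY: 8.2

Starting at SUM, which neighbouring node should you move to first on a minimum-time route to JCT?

IVY

Compare a few routes:
SUM → IVY → QRY → JCT: 1.2+1.9+8.4 = 11.5
SUM → IVY → ELM → QRY → JCT: 1.2+0.5+0.6+8.4 = 10.7
Cheapest is SUM → IVY → ELM → QRY → JCT at 10.7 min.
So from SUM the first move is to IVY.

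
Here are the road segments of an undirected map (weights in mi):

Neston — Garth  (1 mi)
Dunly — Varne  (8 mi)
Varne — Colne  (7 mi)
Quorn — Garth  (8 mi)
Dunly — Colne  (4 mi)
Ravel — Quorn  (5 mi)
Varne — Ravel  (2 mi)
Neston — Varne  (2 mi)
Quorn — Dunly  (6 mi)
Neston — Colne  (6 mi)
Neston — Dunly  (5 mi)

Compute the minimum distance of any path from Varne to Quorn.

7 mi

Compare a few routes:
Varne → Ravel → Quorn: 2+5 = 7
Varne → Neston → Dunly → Quorn: 2+5+6 = 13
Varne → Neston → Garth → Quorn: 2+1+8 = 11
Cheapest is Varne → Ravel → Quorn at 7 mi.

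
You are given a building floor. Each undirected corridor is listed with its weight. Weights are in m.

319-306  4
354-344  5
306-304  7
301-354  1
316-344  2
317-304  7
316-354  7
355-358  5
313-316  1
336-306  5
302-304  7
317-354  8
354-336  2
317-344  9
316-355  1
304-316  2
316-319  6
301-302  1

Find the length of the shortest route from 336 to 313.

Shortest distances from 336:
336: 0
354: 2  (via 336)
301: 3  (via 354)
302: 4  (via 301)
306: 5  (via 336)
344: 7  (via 354)
319: 9  (via 306)
316: 9  (via 354)
355: 10  (via 316)
317: 10  (via 354)
313: 10  (via 316)
Shortest route: 336 → 354 → 316 → 313 = 10 m.

10 m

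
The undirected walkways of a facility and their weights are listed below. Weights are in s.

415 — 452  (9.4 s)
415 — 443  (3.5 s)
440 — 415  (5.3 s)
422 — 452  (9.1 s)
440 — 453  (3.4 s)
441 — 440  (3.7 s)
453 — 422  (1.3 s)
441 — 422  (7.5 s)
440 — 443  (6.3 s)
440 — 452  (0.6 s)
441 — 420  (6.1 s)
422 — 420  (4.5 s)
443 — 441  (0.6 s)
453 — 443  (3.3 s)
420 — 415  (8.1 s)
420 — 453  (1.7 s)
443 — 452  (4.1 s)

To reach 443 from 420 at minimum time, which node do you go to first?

453

Compare a few routes:
420 - 422 - 453 - 443: 4.5+1.3+3.3 = 9.1
420 - 453 - 443: 1.7+3.3 = 5
420 - 453 - 440 - 441 - 443: 1.7+3.4+3.7+0.6 = 9.4
420 - 441 - 443: 6.1+0.6 = 6.7
The minimum is 5 s via 420 - 453 - 443.
So from 420 the first move is to 453.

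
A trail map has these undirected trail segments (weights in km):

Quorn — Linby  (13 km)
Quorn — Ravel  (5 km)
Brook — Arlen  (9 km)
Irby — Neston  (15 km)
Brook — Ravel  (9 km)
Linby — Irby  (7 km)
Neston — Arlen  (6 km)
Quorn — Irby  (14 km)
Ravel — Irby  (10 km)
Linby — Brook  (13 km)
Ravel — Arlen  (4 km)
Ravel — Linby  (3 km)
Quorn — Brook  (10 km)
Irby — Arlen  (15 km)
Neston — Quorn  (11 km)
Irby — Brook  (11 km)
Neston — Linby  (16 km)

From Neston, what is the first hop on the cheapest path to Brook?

Compare a few routes:
Neston - Arlen - Ravel - Quorn - Brook: 6+4+5+10 = 25
Neston - Quorn - Brook: 11+10 = 21
Neston - Arlen - Ravel - Brook: 6+4+9 = 19
Neston - Arlen - Brook: 6+9 = 15
The minimum is 15 km via Neston - Arlen - Brook.
So from Neston the first move is to Arlen.

Arlen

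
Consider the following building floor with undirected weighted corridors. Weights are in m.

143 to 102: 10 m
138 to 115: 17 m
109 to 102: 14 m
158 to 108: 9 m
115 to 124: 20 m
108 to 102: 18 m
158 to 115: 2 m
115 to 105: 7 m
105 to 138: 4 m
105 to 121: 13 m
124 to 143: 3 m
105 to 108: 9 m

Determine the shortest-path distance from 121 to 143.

43 m

Enumerating some paths:
121 → 105 → 115 → 124 → 143: 13+7+20+3 = 43
121 → 105 → 108 → 158 → 115 → 124 → 143: 13+9+9+2+20+3 = 56
121 → 105 → 108 → 102 → 143: 13+9+18+10 = 50
The minimum is 43 m via 121 → 105 → 115 → 124 → 143.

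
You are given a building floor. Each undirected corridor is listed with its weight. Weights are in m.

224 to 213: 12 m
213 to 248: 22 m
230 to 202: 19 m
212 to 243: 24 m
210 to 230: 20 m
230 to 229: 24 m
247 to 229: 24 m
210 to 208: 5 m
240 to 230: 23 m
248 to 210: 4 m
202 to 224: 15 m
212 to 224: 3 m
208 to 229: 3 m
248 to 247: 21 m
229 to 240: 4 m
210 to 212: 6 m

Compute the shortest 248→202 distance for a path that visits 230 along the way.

43 m

Shortest 248→230: 248–210–230 = 24
Best 230 to 202: 230–202 costing 19
Total via 230: 24 + 19 = 43 m.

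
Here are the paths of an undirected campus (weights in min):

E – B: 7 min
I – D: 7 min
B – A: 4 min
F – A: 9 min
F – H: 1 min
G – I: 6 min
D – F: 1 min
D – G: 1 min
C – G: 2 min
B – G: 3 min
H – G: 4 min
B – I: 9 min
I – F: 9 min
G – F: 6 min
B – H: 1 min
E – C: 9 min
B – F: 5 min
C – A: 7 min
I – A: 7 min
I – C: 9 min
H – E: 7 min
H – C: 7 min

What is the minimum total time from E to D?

9 min

Compare a few routes:
E → H → F → D: 7+1+1 = 9
E → C → G → D: 9+2+1 = 12
E → B → G → D: 7+3+1 = 11
E → B → H → F → D: 7+1+1+1 = 10
The minimum is 9 min via E → H → F → D.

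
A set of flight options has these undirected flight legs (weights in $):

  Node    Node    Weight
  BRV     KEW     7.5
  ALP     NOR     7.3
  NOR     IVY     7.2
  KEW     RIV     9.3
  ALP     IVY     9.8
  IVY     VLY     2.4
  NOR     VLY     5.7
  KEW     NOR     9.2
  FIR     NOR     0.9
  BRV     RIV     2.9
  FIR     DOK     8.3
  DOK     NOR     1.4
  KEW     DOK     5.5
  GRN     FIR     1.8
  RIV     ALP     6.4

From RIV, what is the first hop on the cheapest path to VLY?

ALP

Enumerating some paths:
RIV–ALP–IVY–VLY: 6.4+9.8+2.4 = 18.6
RIV–ALP–NOR–VLY: 6.4+7.3+5.7 = 19.4
The minimum is $18.6 via RIV–ALP–IVY–VLY.
So from RIV the first move is to ALP.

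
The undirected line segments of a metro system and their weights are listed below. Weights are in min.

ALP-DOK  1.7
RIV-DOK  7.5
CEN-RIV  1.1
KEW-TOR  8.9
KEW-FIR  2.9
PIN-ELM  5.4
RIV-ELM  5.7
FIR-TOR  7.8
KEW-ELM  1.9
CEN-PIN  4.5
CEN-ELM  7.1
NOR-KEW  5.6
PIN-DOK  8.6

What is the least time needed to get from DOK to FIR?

18 min

Compare a few routes:
DOK–RIV–ELM–KEW–FIR: 7.5+5.7+1.9+2.9 = 18
DOK–RIV–CEN–ELM–KEW–FIR: 7.5+1.1+7.1+1.9+2.9 = 20.5
DOK–PIN–ELM–KEW–FIR: 8.6+5.4+1.9+2.9 = 18.8
DOK–RIV–CEN–PIN–ELM–KEW–FIR: 7.5+1.1+4.5+5.4+1.9+2.9 = 23.3
The minimum is 18 min via DOK–RIV–ELM–KEW–FIR.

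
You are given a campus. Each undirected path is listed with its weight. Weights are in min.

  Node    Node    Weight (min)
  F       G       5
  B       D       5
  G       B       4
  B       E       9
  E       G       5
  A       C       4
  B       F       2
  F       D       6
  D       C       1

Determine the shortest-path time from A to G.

Settle nodes by increasing distance from A:
A: 0
C: 4  (via A)
D: 5  (via C)
B: 10  (via D)
F: 11  (via D)
G: 14  (via B)
Shortest route: A → C → D → B → G = 14 min.

14 min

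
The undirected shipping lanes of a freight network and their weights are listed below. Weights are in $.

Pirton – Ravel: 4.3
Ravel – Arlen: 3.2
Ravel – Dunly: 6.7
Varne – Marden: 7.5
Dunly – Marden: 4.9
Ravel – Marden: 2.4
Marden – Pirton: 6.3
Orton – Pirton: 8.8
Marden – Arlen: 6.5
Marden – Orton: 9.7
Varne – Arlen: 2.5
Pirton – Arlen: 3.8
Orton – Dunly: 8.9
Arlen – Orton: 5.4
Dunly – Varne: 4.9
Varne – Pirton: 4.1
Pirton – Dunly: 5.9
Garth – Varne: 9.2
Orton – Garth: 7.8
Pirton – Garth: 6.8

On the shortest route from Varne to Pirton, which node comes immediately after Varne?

Candidate routes:
Varne - Pirton: 4.1 = 4.1
Varne - Arlen - Pirton: 2.5+3.8 = 6.3
Cheapest is Varne - Pirton at $4.1.
So from Varne the first move is to Pirton.

Pirton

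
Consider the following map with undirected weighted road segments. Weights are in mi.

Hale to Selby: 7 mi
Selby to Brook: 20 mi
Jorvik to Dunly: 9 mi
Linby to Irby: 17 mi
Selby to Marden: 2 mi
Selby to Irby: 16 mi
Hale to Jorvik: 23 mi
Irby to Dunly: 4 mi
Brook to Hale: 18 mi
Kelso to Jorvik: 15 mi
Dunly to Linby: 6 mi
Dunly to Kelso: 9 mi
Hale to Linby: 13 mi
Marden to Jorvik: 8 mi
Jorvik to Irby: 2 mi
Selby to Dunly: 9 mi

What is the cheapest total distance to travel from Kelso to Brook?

38 mi

Compare a few routes:
Kelso–Dunly–Irby–Jorvik–Marden–Selby–Brook: 9+4+2+8+2+20 = 45
Kelso–Jorvik–Marden–Selby–Brook: 15+8+2+20 = 45
Kelso–Dunly–Selby–Brook: 9+9+20 = 38
Kelso–Dunly–Selby–Hale–Brook: 9+9+7+18 = 43
The minimum is 38 mi via Kelso–Dunly–Selby–Brook.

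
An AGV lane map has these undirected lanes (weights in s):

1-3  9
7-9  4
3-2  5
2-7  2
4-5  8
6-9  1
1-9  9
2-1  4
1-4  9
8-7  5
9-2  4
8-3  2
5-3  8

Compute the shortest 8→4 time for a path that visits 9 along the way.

26 s

Shortest 8→9: 8 → 7 → 9 = 9
Best 9 to 4: 9 → 2 → 1 → 4 costing 17
Total via 9: 9 + 17 = 26 s.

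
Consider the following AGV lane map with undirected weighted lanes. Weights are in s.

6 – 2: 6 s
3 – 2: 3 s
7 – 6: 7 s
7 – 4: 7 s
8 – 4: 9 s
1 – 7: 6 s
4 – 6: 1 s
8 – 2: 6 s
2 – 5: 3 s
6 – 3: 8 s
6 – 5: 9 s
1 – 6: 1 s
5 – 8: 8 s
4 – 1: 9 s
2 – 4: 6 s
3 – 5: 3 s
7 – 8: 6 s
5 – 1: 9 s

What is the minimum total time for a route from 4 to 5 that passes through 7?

21 s

Shortest 4→7: 4 → 7 = 7
Shortest 7→5: 7 → 8 → 5 = 14
Total via 7: 7 + 14 = 21 s.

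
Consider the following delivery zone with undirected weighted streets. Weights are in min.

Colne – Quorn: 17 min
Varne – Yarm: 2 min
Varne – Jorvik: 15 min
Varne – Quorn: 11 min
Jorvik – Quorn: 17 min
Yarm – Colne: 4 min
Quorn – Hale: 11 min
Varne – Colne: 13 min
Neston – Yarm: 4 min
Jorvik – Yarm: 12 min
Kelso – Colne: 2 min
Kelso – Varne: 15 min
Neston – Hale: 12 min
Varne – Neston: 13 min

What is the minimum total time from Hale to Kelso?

22 min

Running Dijkstra from Hale:
Hale: 0
Quorn: 11  (via Hale)
Neston: 12  (via Hale)
Yarm: 16  (via Neston)
Varne: 18  (via Yarm)
Colne: 20  (via Yarm)
Kelso: 22  (via Colne)
Shortest route: Hale → Neston → Yarm → Colne → Kelso = 22 min.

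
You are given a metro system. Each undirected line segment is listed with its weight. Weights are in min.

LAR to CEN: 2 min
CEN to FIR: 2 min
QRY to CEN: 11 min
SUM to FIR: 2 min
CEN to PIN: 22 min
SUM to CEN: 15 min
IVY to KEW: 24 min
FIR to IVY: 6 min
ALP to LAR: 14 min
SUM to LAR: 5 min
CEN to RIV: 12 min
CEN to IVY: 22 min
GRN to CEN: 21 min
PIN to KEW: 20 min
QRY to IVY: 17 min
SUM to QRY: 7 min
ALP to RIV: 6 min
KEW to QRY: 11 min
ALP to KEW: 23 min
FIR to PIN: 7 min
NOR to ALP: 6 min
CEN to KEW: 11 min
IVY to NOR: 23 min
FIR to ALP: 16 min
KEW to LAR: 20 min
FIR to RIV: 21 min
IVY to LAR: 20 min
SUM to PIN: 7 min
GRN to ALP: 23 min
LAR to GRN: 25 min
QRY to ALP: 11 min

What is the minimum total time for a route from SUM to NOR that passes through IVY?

Shortest SUM→IVY: SUM–FIR–IVY = 8
Best IVY to NOR: IVY–NOR costing 23
Total via IVY: 8 + 23 = 31 min.

31 min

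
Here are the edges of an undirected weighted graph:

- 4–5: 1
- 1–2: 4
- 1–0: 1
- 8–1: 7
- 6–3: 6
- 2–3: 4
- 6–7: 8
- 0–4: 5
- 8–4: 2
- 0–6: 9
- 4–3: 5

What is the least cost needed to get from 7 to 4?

Candidate routes:
7–6–3–2–1–0–4: 8+6+4+4+1+5 = 28
7–6–3–4: 8+6+5 = 19
7–6–0–1–8–4: 8+9+1+7+2 = 27
7–6–0–4: 8+9+5 = 22
Cheapest is 7–6–3–4 at 19.

19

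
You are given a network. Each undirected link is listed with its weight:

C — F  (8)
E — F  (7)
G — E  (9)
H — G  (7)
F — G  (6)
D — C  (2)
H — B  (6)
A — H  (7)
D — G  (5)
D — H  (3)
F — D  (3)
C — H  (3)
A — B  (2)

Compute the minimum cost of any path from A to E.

Compare a few routes:
A → B → H → D → F → E: 2+6+3+3+7 = 21
A → H → D → F → E: 7+3+3+7 = 20
The minimum is 20 via A → H → D → F → E.

20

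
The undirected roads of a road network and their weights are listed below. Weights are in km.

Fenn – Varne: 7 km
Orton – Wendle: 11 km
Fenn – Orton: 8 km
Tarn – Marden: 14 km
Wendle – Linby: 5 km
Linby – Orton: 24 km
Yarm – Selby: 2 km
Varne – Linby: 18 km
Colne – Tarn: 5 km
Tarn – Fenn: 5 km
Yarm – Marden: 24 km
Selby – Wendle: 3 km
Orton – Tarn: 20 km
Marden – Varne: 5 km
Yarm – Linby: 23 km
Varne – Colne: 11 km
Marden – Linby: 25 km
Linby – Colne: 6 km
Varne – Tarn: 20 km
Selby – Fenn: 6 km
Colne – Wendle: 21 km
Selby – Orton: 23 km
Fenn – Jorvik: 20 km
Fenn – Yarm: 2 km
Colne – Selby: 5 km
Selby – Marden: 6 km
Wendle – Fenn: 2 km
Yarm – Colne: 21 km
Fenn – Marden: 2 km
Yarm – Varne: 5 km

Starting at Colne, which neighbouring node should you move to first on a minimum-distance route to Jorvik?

Selby

Enumerating some paths:
Colne - Selby - Yarm - Fenn - Jorvik: 5+2+2+20 = 29
Colne - Tarn - Fenn - Jorvik: 5+5+20 = 30
Colne - Selby - Wendle - Fenn - Jorvik: 5+3+2+20 = 30
Cheapest is Colne - Selby - Yarm - Fenn - Jorvik at 29 km.
So from Colne the first move is to Selby.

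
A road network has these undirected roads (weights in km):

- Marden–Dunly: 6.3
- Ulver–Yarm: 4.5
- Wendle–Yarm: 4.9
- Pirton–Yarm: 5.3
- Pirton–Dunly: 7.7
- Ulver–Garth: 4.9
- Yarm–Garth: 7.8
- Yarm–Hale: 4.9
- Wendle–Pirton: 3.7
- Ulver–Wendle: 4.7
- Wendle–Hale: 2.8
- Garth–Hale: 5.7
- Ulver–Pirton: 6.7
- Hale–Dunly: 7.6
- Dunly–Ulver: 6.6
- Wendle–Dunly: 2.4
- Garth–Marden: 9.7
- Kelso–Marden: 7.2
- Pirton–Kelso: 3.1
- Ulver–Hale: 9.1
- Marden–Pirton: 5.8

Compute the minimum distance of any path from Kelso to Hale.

Settle nodes by increasing distance from Kelso:
Kelso: 0
Pirton: 3.1  (via Kelso)
Wendle: 6.8  (via Pirton)
Marden: 7.2  (via Kelso)
Yarm: 8.4  (via Pirton)
Dunly: 9.2  (via Wendle)
Hale: 9.6  (via Wendle)
Shortest route: Kelso → Pirton → Wendle → Hale = 9.6 km.

9.6 km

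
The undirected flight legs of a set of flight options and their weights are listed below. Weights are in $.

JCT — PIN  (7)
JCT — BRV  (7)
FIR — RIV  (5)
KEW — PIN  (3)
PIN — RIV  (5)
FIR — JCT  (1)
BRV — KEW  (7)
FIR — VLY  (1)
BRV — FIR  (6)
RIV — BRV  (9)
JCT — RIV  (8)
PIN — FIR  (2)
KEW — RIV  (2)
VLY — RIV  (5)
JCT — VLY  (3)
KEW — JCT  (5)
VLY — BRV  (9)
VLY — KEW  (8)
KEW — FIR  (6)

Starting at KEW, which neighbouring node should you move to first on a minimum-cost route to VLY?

Compare a few routes:
KEW → PIN → FIR → VLY: 3+2+1 = 6
KEW → JCT → FIR → VLY: 5+1+1 = 7
KEW → FIR → VLY: 6+1 = 7
KEW → RIV → VLY: 2+5 = 7
The minimum is $6 via KEW → PIN → FIR → VLY.
So from KEW the first move is to PIN.

PIN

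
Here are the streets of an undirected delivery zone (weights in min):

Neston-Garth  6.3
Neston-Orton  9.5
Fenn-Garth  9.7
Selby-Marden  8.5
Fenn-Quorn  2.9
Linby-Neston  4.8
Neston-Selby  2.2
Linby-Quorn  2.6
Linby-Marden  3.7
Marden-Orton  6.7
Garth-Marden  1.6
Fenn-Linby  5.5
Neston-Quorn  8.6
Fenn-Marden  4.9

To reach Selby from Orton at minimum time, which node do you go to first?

Neston

Compare a few routes:
Orton–Neston–Selby: 9.5+2.2 = 11.7
Orton–Marden–Selby: 6.7+8.5 = 15.2
The minimum is 11.7 min via Orton–Neston–Selby.
So from Orton the first move is to Neston.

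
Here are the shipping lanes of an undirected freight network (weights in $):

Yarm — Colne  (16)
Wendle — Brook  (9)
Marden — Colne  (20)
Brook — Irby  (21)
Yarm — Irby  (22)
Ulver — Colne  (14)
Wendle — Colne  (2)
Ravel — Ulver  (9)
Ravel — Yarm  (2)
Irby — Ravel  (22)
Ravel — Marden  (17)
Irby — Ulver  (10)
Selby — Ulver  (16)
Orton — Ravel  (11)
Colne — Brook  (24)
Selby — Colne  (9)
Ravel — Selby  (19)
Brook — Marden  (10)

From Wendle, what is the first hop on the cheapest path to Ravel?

Colne

Candidate routes:
Wendle → Colne → Yarm → Ravel: 2+16+2 = 20
Wendle → Colne → Ulver → Ravel: 2+14+9 = 25
The minimum is $20 via Wendle → Colne → Yarm → Ravel.
So from Wendle the first move is to Colne.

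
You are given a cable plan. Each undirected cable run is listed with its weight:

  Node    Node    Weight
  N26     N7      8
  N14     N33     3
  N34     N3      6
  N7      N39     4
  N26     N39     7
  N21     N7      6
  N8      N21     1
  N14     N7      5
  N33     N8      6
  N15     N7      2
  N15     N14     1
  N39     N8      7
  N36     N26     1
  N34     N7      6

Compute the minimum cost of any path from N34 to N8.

Shortest distances from N34:
N34: 0
N7: 6  (via N34)
N3: 6  (via N34)
N15: 8  (via N7)
N14: 9  (via N15)
N39: 10  (via N7)
N33: 12  (via N14)
N21: 12  (via N7)
N8: 13  (via N21)
Shortest route: N34 → N7 → N21 → N8 = 13.

13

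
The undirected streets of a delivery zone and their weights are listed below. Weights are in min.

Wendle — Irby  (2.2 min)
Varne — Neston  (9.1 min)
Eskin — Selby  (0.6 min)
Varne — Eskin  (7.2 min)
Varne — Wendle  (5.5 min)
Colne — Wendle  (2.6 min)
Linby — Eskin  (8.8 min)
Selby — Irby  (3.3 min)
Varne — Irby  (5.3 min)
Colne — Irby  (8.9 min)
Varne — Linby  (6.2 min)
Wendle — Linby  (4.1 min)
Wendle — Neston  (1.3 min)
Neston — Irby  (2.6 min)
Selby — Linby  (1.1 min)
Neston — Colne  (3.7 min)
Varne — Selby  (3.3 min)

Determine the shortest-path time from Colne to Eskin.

8.4 min

Settle nodes by increasing distance from Colne:
Colne: 0
Wendle: 2.6  (via Colne)
Neston: 3.7  (via Colne)
Irby: 4.8  (via Wendle)
Linby: 6.7  (via Wendle)
Selby: 7.8  (via Linby)
Varne: 8.1  (via Wendle)
Eskin: 8.4  (via Selby)
Shortest route: Colne → Wendle → Linby → Selby → Eskin = 8.4 min.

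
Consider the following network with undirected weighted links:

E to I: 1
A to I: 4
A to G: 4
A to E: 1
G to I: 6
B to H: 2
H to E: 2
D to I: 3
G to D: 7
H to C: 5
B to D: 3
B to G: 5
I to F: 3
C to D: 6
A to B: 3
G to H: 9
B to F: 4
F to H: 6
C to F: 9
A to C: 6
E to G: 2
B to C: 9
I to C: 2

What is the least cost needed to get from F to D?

Candidate routes:
F → B → D: 4+3 = 7
F → H → B → D: 6+2+3 = 11
F → I → D: 3+3 = 6
The minimum is 6 via F → I → D.

6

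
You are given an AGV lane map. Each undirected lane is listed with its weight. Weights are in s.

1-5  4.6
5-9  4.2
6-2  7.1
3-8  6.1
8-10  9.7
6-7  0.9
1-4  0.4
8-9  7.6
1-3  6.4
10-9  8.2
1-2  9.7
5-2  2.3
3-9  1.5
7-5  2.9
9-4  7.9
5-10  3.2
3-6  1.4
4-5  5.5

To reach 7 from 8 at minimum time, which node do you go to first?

Enumerating some paths:
8–3–6–7: 6.1+1.4+0.9 = 8.4
8–9–3–6–7: 7.6+1.5+1.4+0.9 = 11.4
8–9–5–7: 7.6+4.2+2.9 = 14.7
Cheapest is 8–3–6–7 at 8.4 s.
So from 8 the first move is to 3.

3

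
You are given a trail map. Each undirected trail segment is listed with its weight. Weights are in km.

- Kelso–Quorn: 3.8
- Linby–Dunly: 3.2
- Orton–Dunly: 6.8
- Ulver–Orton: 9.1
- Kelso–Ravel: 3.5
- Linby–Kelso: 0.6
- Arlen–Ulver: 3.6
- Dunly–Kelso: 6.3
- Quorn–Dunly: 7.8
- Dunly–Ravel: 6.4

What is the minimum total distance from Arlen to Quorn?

27.1 km

Running Dijkstra from Arlen:
Arlen: 0
Ulver: 3.6  (via Arlen)
Orton: 12.7  (via Ulver)
Dunly: 19.5  (via Orton)
Linby: 22.7  (via Dunly)
Kelso: 23.3  (via Linby)
Ravel: 25.9  (via Dunly)
Quorn: 27.1  (via Kelso)
Shortest route: Arlen → Ulver → Orton → Dunly → Linby → Kelso → Quorn = 27.1 km.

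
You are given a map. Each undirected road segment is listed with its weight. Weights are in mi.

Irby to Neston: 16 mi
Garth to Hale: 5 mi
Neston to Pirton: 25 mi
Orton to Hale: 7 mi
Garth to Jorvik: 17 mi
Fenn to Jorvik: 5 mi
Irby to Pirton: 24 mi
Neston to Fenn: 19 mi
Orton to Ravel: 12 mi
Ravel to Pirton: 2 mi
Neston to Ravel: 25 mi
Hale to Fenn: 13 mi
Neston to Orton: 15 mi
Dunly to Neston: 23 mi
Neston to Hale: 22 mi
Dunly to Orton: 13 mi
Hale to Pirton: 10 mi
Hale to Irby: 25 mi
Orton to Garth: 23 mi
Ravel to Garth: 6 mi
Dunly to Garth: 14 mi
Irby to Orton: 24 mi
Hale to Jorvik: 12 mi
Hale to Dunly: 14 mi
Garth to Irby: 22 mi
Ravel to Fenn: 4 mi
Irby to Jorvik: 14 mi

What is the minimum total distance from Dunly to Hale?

14 mi

Candidate routes:
Dunly → Garth → Hale: 14+5 = 19
Dunly → Orton → Hale: 13+7 = 20
Dunly → Garth → Ravel → Pirton → Hale: 14+6+2+10 = 32
Dunly → Hale: 14 = 14
Cheapest is Dunly → Hale at 14 mi.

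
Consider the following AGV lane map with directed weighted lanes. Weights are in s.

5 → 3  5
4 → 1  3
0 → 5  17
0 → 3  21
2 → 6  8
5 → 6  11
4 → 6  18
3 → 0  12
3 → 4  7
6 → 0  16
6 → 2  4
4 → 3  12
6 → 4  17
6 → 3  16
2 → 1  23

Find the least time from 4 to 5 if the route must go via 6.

Shortest 4→6: 4–6 = 18
Shortest 6→5: 6–0–5 = 33
Total via 6: 18 + 33 = 51 s.

51 s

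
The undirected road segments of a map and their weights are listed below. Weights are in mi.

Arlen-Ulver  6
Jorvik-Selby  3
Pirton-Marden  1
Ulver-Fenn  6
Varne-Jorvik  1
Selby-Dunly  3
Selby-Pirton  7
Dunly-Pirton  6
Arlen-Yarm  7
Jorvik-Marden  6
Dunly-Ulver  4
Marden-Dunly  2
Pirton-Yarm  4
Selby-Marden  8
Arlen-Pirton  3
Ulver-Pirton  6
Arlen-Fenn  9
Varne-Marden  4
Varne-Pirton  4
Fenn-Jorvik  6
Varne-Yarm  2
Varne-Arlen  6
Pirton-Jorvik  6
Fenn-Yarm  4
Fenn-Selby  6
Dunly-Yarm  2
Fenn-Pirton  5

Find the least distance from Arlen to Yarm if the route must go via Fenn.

Best Arlen to Fenn: Arlen–Pirton–Fenn costing 8
Best Fenn to Yarm: Fenn–Yarm costing 4
Total via Fenn: 8 + 4 = 12 mi.

12 mi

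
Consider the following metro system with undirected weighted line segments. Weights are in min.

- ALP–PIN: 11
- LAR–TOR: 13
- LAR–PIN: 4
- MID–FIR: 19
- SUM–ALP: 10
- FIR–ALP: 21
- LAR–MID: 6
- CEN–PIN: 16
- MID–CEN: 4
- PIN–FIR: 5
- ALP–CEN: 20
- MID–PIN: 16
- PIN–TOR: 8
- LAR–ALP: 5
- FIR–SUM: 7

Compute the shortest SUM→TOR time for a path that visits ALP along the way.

Shortest SUM→ALP: SUM → ALP = 10
Shortest ALP→TOR: ALP → LAR → PIN → TOR = 17
Total via ALP: 10 + 17 = 27 min.

27 min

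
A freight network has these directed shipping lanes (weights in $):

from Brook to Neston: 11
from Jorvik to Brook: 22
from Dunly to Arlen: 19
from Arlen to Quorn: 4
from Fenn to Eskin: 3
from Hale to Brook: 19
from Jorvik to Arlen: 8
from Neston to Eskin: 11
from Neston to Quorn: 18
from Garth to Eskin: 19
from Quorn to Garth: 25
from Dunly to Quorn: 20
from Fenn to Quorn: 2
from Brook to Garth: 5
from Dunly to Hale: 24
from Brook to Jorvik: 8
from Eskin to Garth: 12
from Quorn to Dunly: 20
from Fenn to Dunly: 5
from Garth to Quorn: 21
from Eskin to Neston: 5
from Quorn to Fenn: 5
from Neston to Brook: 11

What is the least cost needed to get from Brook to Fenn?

$25

Compare a few routes:
Brook → Garth → Quorn → Fenn: 5+21+5 = 31
Brook → Neston → Quorn → Fenn: 11+18+5 = 34
Brook → Jorvik → Arlen → Quorn → Fenn: 8+8+4+5 = 25
Cheapest is Brook → Jorvik → Arlen → Quorn → Fenn at $25.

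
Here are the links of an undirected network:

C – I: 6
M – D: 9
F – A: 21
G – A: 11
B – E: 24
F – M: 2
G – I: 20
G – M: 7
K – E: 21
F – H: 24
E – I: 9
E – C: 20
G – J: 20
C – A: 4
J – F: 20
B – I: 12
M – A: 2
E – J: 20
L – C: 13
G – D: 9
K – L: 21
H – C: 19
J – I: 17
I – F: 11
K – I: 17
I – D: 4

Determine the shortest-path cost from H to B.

Settle nodes by increasing distance from H:
H: 0
C: 19  (via H)
A: 23  (via C)
F: 24  (via H)
I: 25  (via C)
M: 25  (via A)
D: 29  (via I)
G: 32  (via M)
L: 32  (via C)
E: 34  (via I)
B: 37  (via I)
Shortest route: H → C → I → B = 37.

37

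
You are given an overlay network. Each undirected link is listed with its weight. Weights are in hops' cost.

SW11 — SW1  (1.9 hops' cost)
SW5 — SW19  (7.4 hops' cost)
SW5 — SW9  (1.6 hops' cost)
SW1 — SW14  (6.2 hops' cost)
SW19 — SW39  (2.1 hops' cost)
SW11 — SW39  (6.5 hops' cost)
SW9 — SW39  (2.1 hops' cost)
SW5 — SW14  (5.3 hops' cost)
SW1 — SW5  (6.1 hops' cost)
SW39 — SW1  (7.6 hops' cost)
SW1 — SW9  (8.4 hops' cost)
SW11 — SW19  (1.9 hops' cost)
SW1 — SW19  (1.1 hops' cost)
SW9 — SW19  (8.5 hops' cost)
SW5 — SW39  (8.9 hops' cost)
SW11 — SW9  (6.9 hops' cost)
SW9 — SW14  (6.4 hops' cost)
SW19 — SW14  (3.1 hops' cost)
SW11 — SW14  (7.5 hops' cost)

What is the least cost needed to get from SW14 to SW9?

6.4 hops' cost

Compare a few routes:
SW14 → SW5 → SW9: 5.3+1.6 = 6.9
SW14 → SW9: 6.4 = 6.4
SW14 → SW19 → SW39 → SW9: 3.1+2.1+2.1 = 7.3
The minimum is 6.4 hops' cost via SW14 → SW9.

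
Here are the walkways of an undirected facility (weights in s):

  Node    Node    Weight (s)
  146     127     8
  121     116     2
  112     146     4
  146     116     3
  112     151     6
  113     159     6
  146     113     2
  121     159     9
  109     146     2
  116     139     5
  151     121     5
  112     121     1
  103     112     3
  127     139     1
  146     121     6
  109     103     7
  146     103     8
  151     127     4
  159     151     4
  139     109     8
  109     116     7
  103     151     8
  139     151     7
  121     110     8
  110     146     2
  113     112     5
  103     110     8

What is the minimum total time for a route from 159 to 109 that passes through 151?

16 s

Best 159 to 151: 159–151 costing 4
Shortest 151→109: 151–112–146–109 = 12
Total via 151: 4 + 12 = 16 s.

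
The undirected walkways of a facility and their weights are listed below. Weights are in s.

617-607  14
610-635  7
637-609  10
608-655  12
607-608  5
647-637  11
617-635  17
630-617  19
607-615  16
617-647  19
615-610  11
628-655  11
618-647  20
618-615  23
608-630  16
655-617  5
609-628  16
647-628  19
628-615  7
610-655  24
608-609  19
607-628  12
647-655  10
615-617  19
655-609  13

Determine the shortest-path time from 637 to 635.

Running Dijkstra from 637:
637: 0
609: 10  (via 637)
647: 11  (via 637)
655: 21  (via 647)
617: 26  (via 655)
628: 26  (via 609)
608: 29  (via 609)
618: 31  (via 647)
615: 33  (via 628)
607: 34  (via 608)
635: 43  (via 617)
Shortest route: 637 → 647 → 655 → 617 → 635 = 43 s.

43 s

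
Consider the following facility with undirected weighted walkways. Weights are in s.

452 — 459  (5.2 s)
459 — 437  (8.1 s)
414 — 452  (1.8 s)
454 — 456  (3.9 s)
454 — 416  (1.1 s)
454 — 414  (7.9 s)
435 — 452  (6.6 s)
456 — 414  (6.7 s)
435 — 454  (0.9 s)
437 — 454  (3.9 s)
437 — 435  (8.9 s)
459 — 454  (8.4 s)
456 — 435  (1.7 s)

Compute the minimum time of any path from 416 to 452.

Compare a few routes:
416–454–414–452: 1.1+7.9+1.8 = 10.8
416–454–435–452: 1.1+0.9+6.6 = 8.6
Cheapest is 416–454–435–452 at 8.6 s.

8.6 s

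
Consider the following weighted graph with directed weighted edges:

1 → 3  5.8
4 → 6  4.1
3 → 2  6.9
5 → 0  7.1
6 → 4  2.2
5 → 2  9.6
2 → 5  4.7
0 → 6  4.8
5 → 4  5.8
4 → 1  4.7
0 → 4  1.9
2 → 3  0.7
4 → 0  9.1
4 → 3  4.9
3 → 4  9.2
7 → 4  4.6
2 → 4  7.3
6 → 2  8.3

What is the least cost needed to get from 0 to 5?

Running Dijkstra from 0:
0: 0
4: 1.9  (via 0)
6: 4.8  (via 0)
1: 6.6  (via 4)
3: 6.8  (via 4)
2: 13.1  (via 6)
5: 17.8  (via 2)
Shortest route: 0 → 6 → 2 → 5 = 17.8.

17.8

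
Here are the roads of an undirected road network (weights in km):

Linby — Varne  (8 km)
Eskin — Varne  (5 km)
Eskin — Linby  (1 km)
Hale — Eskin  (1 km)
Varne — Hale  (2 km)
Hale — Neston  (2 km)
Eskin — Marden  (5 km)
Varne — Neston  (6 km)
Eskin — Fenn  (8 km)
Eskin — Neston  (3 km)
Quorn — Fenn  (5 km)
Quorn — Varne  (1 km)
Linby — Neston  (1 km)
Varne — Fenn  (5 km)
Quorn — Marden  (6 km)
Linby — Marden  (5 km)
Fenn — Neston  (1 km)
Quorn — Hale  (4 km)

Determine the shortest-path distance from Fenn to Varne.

Enumerating some paths:
Fenn - Quorn - Varne: 5+1 = 6
Fenn - Neston - Linby - Eskin - Hale - Varne: 1+1+1+1+2 = 6
Fenn - Varne: 5 = 5
Cheapest is Fenn - Varne at 5 km.

5 km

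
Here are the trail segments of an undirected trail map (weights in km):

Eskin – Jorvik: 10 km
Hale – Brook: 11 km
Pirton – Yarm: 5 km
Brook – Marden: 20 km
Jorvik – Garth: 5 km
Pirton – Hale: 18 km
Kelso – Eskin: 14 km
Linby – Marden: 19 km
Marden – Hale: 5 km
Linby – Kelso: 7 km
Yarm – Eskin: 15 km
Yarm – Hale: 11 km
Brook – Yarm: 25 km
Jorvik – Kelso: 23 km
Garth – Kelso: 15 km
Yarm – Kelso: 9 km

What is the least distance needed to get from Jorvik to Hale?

36 km

Running Dijkstra from Jorvik:
Jorvik: 0
Garth: 5  (via Jorvik)
Eskin: 10  (via Jorvik)
Kelso: 20  (via Garth)
Yarm: 25  (via Eskin)
Linby: 27  (via Kelso)
Pirton: 30  (via Yarm)
Hale: 36  (via Yarm)
Shortest route: Jorvik → Eskin → Yarm → Hale = 36 km.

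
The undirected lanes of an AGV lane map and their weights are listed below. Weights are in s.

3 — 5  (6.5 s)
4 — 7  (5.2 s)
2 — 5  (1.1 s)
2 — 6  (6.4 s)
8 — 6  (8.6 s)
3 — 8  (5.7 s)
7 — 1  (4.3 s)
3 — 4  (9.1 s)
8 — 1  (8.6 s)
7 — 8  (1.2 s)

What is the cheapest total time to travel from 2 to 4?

Candidate routes:
2 - 5 - 3 - 4: 1.1+6.5+9.1 = 16.7
2 - 6 - 8 - 3 - 4: 6.4+8.6+5.7+9.1 = 29.8
2 - 6 - 8 - 7 - 4: 6.4+8.6+1.2+5.2 = 21.4
2 - 5 - 3 - 8 - 7 - 4: 1.1+6.5+5.7+1.2+5.2 = 19.7
Cheapest is 2 - 5 - 3 - 4 at 16.7 s.

16.7 s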